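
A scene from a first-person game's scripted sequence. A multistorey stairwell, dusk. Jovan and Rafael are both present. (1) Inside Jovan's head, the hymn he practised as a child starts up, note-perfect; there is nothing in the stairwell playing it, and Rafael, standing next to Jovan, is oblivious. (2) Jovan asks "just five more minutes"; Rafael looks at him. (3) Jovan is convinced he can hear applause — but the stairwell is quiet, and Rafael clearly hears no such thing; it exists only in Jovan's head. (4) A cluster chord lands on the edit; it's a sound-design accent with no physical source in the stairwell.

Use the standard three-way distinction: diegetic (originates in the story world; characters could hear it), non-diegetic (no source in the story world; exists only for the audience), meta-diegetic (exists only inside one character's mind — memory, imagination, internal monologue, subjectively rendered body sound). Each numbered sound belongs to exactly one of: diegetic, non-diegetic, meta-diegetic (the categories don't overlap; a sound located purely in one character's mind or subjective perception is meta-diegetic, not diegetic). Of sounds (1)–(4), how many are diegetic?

1

Sound (1): the music is a memory playing inside Jovan's mind alone; no real-world source, Rafael can't hear it, so meta-diegetic.
(2) on-screen dialogue — Jovan speaks and Rafael is there to hear → diegetic.
Sound (3): subjective to Jovan: the stairwell is silent and Rafael hears nothing, so meta-diegetic.
(4) is non-diegetic: it's a sound-design accent with no in-world source; no one in the scene can hear it.
Diegetic: (2) — that's 1.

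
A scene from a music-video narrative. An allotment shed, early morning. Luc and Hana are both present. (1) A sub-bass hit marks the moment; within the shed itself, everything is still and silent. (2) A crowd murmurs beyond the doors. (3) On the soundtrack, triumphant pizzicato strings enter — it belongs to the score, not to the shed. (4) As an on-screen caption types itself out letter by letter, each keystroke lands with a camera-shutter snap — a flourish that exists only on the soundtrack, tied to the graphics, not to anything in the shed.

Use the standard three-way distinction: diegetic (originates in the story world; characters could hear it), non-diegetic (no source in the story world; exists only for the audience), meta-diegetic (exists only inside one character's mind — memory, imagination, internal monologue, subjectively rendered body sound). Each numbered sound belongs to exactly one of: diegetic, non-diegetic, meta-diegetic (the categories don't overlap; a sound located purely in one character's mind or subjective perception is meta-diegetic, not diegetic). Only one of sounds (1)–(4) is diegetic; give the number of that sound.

Sound (1): nothing in the scene produces it; it's an accent added for the audience, so non-diegetic.
(2) it's the actual ambient sound of the location → diegetic.
Sound (3): it has no source in the story world and no character can hear it — it's underscore, so non-diegetic.
(4) sound married to a title/caption — outside the diegesis by definition → non-diegetic.
Only (2) is diegetic.

2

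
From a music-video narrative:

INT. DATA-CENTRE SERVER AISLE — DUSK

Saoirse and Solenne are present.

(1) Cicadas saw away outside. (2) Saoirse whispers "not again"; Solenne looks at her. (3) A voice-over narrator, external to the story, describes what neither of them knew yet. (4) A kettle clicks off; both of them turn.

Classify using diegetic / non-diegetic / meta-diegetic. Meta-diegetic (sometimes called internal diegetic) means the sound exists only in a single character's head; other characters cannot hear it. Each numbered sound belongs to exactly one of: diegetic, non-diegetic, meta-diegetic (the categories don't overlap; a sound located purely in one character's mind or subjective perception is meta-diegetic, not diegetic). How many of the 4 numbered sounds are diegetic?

(1) is diegetic: ambient/room sound belonging to the story's physical space.
Sound (2): on-screen dialogue — Saoirse speaks and Solenne is there to hear, so diegetic.
Sound (3): commentary laid over the scene from outside the fiction, so non-diegetic.
(4) is diegetic: an in-world source (a kettle); characters could hear it.
So 3 of the 4 are diegetic: (1), (2), (4).

3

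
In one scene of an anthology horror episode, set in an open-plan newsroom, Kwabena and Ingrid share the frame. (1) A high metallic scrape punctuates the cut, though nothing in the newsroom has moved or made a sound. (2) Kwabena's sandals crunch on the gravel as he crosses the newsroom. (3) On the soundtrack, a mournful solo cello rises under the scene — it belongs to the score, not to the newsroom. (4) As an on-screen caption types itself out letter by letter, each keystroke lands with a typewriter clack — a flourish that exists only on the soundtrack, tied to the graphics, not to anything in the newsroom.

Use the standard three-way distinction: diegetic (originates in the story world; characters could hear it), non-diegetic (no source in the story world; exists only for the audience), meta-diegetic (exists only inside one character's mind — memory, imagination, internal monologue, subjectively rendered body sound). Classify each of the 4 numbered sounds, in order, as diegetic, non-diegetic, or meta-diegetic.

non-diegetic, diegetic, non-diegetic, non-diegetic

(1) is non-diegetic: nothing in the scene produces it; it's an accent added for the audience.
(2) Kwabena's footsteps are produced in the story world → diegetic.
(3) nothing in the newsroom produces it and the characters don't hear it — pure soundtrack → non-diegetic.
(4) is non-diegetic: sound married to a title/caption — outside the diegesis by definition.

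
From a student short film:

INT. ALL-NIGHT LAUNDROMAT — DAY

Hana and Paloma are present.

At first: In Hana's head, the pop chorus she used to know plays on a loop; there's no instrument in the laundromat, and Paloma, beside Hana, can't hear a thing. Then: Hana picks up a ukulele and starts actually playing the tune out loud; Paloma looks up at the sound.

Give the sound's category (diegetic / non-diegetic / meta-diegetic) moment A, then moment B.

meta-diegetic, diegetic

Moment A: the tune exists only as Hana's private memory; Paloma can't hear it → meta-diegetic.
Moment B: Hana is now producing it live on a ukulele, in the room, and Paloma hears it → diegetic.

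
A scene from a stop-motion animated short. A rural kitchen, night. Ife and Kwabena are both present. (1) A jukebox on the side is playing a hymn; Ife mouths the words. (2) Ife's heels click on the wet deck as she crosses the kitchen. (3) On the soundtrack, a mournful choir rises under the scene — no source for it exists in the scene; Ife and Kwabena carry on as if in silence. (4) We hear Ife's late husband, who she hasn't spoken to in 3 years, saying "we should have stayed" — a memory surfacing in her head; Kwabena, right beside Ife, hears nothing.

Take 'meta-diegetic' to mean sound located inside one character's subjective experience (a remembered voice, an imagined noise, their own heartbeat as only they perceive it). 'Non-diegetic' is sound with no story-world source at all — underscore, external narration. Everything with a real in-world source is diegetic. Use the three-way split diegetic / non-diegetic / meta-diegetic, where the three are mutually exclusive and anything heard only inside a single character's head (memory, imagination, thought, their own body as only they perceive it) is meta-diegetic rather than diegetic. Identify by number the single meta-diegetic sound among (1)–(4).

Sound (1): source music from a jukebox, which exists in the story world, so diegetic.
(2) it's the physical sound of Ife moving in the space → diegetic.
(3) is non-diegetic: score with no on-screen or off-screen source; it exists for the audience alone.
Sound (4): a remembered line, private to Ife — not present in the room, not audible to Kwabena, so meta-diegetic.
Only (4) is meta-diegetic.

4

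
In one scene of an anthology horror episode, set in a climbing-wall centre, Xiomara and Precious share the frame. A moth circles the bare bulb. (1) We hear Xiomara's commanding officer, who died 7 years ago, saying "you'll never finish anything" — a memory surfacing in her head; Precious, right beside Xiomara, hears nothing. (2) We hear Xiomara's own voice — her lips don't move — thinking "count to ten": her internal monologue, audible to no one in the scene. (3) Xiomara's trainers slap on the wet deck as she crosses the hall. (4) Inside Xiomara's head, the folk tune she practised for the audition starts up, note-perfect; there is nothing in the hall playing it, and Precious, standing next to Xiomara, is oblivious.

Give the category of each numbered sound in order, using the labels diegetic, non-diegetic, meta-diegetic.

Sound (1): a remembered line, private to Xiomara — not present in the room, not audible to Precious, so meta-diegetic.
(2) is meta-diegetic: internal monologue — inside Xiomara's mind, not spoken into the scene.
(3) is diegetic: Xiomara's footsteps are produced in the story world.
Sound (4): it lives in Xiomara's subjectivity, not in the hall, so meta-diegetic.

meta-diegetic, meta-diegetic, diegetic, meta-diegetic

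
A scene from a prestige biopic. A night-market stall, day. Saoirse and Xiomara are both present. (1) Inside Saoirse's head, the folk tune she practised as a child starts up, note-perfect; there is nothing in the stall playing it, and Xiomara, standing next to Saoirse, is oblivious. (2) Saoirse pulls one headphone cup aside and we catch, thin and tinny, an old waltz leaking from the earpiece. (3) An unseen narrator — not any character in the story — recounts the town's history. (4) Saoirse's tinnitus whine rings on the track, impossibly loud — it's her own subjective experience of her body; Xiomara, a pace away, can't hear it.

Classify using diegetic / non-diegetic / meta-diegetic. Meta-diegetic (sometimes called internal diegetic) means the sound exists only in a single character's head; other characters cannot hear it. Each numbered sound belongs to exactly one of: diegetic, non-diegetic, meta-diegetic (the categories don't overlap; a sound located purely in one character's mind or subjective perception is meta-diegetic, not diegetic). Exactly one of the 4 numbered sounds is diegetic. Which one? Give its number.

(1) it lives in Saoirse's subjectivity, not in the stall → meta-diegetic.
(2) is diegetic: it's leaking from a physical pair of headphones in the scene.
Sound (3): external voice-over — not a character, not heard by anyone in the scene, so non-diegetic.
Sound (4): a subjective body sound — Saoirse's private perception, inaudible to Xiomara, so meta-diegetic.
Only (2) is diegetic.

2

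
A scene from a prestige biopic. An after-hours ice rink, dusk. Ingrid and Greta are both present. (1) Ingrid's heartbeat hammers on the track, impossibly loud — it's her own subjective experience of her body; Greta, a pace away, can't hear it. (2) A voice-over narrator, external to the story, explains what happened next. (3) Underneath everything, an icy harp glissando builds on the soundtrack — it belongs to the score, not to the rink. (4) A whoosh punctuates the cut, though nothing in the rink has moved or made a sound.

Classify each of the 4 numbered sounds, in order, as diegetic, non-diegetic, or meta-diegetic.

Sound (1): it's Ingrid's internal bodily sensation rendered as sound; only Ingrid 'hears' it, so meta-diegetic.
Sound (2): the narrator exists outside the story world, addressing only the audience, so non-diegetic.
Sound (3): score with no on-screen or off-screen source; it exists for the audience alone, so non-diegetic.
Sound (4): an editorial stinger — it belongs to the cut, not the story world, so non-diegetic.

meta-diegetic, non-diegetic, non-diegetic, non-diegetic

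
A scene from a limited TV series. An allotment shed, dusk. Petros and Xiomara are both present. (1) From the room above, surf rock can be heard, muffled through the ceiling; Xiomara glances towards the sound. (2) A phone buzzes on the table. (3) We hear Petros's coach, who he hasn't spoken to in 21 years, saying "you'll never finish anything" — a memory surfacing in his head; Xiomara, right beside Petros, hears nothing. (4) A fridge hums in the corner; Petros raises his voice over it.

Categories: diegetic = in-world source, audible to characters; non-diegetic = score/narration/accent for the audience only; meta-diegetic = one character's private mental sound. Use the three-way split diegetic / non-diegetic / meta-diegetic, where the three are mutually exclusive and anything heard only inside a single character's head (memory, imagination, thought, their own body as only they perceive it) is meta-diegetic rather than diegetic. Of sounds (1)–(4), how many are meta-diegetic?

1

(1) is diegetic: off-screen diegetic: the source is out of frame but still in the story's space.
(2) is diegetic: an in-world source (a phone); characters could hear it.
Sound (3): a remembered line, private to Petros — not present in the room, not audible to Xiomara, so meta-diegetic.
Sound (4): a fridge is part of the location's real environment, so diegetic.
So 1 of the 4 is meta-diegetic: (3).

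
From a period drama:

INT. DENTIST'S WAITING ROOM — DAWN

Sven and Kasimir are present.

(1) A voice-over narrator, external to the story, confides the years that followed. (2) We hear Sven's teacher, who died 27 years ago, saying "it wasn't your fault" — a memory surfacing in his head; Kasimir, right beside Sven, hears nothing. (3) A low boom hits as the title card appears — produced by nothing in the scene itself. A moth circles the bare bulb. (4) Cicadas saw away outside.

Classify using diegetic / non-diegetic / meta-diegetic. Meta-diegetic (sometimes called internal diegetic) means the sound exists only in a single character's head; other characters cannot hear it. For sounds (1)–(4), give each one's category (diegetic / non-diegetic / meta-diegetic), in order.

Sound (1): commentary laid over the scene from outside the fiction, so non-diegetic.
Sound (2): it's Sven's recollection rendered as sound; the other character can't hear it, so meta-diegetic.
(3) is non-diegetic: it's a sound-design accent with no in-world source; no one in the scene can hear it.
Sound (4): cicadas is part of the location's real environment, so diegetic.

non-diegetic, meta-diegetic, non-diegetic, diegetic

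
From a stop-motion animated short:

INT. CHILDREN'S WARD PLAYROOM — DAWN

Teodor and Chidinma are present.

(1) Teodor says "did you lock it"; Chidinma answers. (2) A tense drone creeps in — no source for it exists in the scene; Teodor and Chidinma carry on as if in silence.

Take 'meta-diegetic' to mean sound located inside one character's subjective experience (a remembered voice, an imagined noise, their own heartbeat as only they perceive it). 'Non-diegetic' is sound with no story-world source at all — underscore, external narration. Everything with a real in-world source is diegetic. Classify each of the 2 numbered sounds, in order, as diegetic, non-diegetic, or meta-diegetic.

diegetic, non-diegetic

(1) is diegetic: spoken by a character present in the story world.
(2) is non-diegetic: score with no on-screen or off-screen source; it exists for the audience alone.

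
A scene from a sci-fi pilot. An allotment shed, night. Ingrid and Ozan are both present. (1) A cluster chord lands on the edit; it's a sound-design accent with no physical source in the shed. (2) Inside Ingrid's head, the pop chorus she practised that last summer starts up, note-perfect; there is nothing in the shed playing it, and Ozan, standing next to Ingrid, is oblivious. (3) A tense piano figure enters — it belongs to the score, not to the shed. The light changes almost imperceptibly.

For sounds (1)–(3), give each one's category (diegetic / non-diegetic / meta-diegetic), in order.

non-diegetic, meta-diegetic, non-diegetic

Sound (1): an editorial stinger — it belongs to the cut, not the story world, so non-diegetic.
(2) the music is a memory playing inside Ingrid's mind alone; no real-world source, Ozan can't hear it → meta-diegetic.
(3) is non-diegetic: nothing in the shed produces it and the characters don't hear it — pure soundtrack.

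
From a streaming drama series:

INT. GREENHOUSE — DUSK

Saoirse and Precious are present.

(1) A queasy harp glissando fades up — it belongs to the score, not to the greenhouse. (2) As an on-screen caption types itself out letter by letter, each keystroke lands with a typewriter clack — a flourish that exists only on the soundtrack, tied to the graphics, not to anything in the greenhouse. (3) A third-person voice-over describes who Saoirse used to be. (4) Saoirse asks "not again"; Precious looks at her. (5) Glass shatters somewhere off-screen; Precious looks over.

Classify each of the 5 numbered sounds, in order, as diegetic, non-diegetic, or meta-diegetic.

non-diegetic, non-diegetic, non-diegetic, diegetic, diegetic

(1) is non-diegetic: it has no source in the story world and no character can hear it — it's underscore.
(2) sound married to a title/caption — outside the diegesis by definition → non-diegetic.
(3) the narrator exists outside the story world, addressing only the audience → non-diegetic.
(4) Saoirse is a character speaking aloud in the scene → diegetic.
(5) is diegetic: the sound comes from glass physically present in the location.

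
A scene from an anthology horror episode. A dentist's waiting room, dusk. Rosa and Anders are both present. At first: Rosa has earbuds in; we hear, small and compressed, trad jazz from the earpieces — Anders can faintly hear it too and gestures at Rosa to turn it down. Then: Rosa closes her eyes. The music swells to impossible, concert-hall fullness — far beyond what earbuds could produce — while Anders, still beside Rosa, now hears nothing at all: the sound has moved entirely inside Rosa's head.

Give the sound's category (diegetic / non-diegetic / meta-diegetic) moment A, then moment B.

Moment A: the earbuds are a physical source both characters can hear → diegetic.
Moment B: the music now exists only as Rosa's subjective experience; Anders can no longer hear it → meta-diegetic.

diegetic, meta-diegetic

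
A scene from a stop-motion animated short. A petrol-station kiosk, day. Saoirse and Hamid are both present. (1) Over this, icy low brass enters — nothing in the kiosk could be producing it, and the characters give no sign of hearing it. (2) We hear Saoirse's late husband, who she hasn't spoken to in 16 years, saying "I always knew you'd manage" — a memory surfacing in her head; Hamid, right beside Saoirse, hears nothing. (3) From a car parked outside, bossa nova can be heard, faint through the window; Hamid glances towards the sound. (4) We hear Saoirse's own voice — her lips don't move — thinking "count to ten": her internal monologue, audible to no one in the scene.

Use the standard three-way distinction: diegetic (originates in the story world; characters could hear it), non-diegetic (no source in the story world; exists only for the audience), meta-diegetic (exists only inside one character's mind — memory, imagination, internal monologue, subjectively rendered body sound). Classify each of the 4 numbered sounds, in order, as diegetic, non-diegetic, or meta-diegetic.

Sound (1): score with no on-screen or off-screen source; it exists for the audience alone, so non-diegetic.
(2) is meta-diegetic: the voice is a memory playing only inside Saoirse's mind; Hamid can't hear it.
(3) is diegetic: it's coming from a car parked outside — a location within the story world — and Hamid reacts.
(4) is meta-diegetic: Saoirse's thought-voice: a private mental sound no other character can hear.

non-diegetic, meta-diegetic, diegetic, meta-diegetic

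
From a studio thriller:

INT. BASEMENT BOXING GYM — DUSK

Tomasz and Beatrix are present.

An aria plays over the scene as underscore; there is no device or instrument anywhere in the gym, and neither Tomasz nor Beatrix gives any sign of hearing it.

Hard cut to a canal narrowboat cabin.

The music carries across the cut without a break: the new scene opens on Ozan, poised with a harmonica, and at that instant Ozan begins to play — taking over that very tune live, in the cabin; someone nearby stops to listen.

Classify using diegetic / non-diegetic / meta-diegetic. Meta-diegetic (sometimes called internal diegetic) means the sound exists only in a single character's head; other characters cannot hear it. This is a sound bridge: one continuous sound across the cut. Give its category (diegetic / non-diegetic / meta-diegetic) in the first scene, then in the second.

Scene one: there's no in-world source anywhere and no character hears it — underscore for the audience only → non-diegetic.
Scene two: from the moment Ozan starts playing, the tune is being performed on a harmonica inside the story world and another character hears it → diegetic.

non-diegetic, diegetic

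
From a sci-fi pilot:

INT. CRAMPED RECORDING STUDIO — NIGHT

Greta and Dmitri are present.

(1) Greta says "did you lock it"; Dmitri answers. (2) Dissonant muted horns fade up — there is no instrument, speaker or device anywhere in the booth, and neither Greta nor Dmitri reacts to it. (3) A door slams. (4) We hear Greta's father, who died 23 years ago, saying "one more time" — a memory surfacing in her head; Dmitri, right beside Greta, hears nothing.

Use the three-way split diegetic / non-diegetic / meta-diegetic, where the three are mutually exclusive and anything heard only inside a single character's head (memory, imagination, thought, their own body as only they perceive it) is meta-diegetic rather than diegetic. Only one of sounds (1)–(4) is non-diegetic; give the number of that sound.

(1) is diegetic: spoken by a character present in the story world.
Sound (2): nothing in the booth produces it and the characters don't hear it — pure soundtrack, so non-diegetic.
Sound (3): a door is a real object/event in the scene's world, so diegetic.
(4) a remembered line, private to Greta — not present in the room, not audible to Dmitri → meta-diegetic.
Only (2) is non-diegetic.

2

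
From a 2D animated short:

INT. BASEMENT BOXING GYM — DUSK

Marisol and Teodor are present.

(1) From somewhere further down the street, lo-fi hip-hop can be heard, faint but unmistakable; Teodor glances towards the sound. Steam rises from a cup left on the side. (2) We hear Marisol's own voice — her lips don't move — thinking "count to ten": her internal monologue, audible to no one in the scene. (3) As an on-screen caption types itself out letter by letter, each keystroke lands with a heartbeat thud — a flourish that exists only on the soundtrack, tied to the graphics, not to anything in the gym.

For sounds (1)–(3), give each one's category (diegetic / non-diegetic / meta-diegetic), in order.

diegetic, meta-diegetic, non-diegetic

(1) is diegetic: the music has an off-screen but real-world source and a character hears it.
(2) is meta-diegetic: it's Marisol's unspoken thought, heard only by the audience via her subjectivity.
Sound (3): it accompanies on-screen graphics, not anything inside the story world, so non-diegetic.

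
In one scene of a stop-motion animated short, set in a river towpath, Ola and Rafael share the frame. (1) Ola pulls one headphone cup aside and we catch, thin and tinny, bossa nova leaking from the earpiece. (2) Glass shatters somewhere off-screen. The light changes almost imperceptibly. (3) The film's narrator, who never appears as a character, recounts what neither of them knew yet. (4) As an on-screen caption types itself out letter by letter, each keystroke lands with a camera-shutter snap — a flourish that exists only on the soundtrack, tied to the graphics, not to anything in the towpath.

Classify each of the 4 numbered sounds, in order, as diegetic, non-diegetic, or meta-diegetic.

diegetic, diegetic, non-diegetic, non-diegetic

(1) is diegetic: the headphones are an on-screen source.
(2) the sound comes from glass physically present in the location → diegetic.
(3) commentary laid over the scene from outside the fiction → non-diegetic.
(4) the caption isn't part of the story world, so neither is the sound tied to it → non-diegetic.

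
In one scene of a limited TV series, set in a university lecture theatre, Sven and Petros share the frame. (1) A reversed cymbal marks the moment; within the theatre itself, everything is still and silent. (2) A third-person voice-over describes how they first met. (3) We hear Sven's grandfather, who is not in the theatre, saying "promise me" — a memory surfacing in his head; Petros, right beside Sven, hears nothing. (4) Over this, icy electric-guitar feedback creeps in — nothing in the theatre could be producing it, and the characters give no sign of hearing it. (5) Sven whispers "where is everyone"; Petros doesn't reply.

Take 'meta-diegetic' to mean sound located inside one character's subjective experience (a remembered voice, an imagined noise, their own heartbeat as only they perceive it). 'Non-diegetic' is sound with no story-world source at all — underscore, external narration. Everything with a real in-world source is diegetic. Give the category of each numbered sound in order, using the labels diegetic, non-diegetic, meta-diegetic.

(1) it's a sound-design accent with no in-world source; no one in the scene can hear it → non-diegetic.
Sound (2): external voice-over — not a character, not heard by anyone in the scene, so non-diegetic.
Sound (3): a remembered line, private to Sven — not present in the room, not audible to Petros, so meta-diegetic.
(4) nothing in the theatre produces it and the characters don't hear it — pure soundtrack → non-diegetic.
(5) is diegetic: Sven is a character speaking aloud in the scene.

non-diegetic, non-diegetic, meta-diegetic, non-diegetic, diegetic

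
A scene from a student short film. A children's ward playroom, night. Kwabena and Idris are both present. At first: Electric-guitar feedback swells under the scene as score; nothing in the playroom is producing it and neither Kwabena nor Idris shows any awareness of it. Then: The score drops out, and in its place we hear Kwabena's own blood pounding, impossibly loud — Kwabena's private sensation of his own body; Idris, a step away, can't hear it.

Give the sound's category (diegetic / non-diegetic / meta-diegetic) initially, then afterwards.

non-diegetic, meta-diegetic

Initially: underscore with no in-world source, inaudible to the characters → non-diegetic.
Afterwards: the body sound is Kwabena's subjective perception alone — Idris can't hear it → meta-diegetic.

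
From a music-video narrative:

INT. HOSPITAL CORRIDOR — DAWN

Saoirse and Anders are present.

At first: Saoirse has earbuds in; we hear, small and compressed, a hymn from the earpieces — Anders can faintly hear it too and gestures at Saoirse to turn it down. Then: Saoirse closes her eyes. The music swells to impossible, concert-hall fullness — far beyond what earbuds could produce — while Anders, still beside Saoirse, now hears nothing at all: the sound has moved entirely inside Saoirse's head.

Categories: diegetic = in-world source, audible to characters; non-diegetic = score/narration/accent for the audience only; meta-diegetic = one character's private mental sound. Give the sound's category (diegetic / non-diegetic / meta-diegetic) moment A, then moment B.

diegetic, meta-diegetic

Moment A: the earbuds are a physical source both characters can hear → diegetic.
Moment B: the music now exists only as Saoirse's subjective experience; Anders can no longer hear it → meta-diegetic.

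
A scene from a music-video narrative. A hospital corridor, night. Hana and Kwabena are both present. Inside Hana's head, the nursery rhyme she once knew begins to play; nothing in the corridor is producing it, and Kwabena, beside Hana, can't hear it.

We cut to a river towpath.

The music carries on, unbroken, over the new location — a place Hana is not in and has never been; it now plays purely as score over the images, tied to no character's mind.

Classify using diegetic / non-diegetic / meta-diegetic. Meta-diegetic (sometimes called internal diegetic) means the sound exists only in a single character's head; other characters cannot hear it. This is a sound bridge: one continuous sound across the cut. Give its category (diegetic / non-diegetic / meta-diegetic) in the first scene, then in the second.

Scene one: the music exists only inside Hana's mind; Kwabena can't hear it → meta-diegetic.
Scene two: it's detached from Hana entirely and plays over unrelated images with no in-world source — conventional underscore → non-diegetic.

meta-diegetic, non-diegetic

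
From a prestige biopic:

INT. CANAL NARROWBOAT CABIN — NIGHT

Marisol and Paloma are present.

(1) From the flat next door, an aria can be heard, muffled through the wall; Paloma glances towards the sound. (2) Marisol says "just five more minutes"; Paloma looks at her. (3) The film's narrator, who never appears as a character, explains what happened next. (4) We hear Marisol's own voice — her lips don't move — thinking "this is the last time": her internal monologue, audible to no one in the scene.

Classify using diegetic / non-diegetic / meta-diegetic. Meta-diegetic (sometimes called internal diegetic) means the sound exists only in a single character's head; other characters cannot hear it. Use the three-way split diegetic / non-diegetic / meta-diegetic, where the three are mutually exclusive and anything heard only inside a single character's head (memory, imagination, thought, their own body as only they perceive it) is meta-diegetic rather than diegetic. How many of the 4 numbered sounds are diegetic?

2

(1) is diegetic: the music has an off-screen but real-world source and a character hears it.
(2) Marisol is a character speaking aloud in the scene → diegetic.
(3) external voice-over — not a character, not heard by anyone in the scene → non-diegetic.
(4) is meta-diegetic: it's Marisol's unspoken thought, heard only by the audience via her subjectivity.
So 2 of the 4 are diegetic: (1), (2).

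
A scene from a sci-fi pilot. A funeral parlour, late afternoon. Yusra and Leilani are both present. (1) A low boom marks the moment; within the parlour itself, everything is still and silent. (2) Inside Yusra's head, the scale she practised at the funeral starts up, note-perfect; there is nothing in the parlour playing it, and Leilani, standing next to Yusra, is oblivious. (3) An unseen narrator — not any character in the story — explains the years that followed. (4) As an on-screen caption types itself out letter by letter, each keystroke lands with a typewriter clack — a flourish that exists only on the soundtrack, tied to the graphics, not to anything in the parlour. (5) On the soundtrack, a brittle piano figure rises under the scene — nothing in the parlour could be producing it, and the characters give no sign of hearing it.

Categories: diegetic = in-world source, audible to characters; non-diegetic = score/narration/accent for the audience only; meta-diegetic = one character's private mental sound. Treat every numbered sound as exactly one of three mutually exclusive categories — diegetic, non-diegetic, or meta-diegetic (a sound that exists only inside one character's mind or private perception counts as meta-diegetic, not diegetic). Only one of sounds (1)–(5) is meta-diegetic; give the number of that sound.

(1) it's a sound-design accent with no in-world source; no one in the scene can hear it → non-diegetic.
(2) the music is a memory playing inside Yusra's mind alone; no real-world source, Leilani can't hear it → meta-diegetic.
(3) is non-diegetic: the narrator exists outside the story world, addressing only the audience.
Sound (4): sound married to a title/caption — outside the diegesis by definition, so non-diegetic.
(5) it has no source in the story world and no character can hear it — it's underscore → non-diegetic.
Only (2) is meta-diegetic.

2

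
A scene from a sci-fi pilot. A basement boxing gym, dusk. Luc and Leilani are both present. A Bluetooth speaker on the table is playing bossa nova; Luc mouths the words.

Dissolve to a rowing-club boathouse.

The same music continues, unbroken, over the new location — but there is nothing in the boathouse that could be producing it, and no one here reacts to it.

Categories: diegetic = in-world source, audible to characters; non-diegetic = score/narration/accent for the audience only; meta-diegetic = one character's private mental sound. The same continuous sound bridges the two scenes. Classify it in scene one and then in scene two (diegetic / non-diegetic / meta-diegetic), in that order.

Scene one: a Bluetooth speaker is an on-screen source and Luc reacts to it → diegetic.
Scene two: there is no source in the boathouse and no one hears it — it's now underscore → non-diegetic.

diegetic, non-diegetic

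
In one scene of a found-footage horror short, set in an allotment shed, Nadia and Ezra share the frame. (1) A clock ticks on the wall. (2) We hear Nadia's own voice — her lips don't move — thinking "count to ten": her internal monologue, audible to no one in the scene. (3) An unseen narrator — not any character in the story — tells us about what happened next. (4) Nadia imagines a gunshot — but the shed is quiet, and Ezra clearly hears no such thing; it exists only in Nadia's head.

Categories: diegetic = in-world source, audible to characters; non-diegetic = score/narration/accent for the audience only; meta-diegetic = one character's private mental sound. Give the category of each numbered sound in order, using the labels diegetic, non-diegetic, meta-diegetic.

Sound (1): a clock is a real object/event in the scene's world, so diegetic.
(2) Nadia's thought-voice: a private mental sound no other character can hear → meta-diegetic.
(3) the narrator exists outside the story world, addressing only the audience → non-diegetic.
Sound (4): subjective to Nadia: the shed is silent and Ezra hears nothing, so meta-diegetic.

diegetic, meta-diegetic, non-diegetic, meta-diegetic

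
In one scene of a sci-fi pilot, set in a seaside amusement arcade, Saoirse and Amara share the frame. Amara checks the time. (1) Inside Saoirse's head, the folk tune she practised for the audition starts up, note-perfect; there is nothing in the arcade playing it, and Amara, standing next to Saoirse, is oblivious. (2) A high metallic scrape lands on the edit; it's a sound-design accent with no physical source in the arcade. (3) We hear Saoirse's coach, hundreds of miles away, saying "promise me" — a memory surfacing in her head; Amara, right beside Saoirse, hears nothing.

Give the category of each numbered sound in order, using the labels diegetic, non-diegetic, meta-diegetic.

Sound (1): the music is a memory playing inside Saoirse's mind alone; no real-world source, Amara can't hear it, so meta-diegetic.
(2) is non-diegetic: it's a sound-design accent with no in-world source; no one in the scene can hear it.
(3) a remembered line, private to Saoirse — not present in the room, not audible to Amara → meta-diegetic.

meta-diegetic, non-diegetic, meta-diegetic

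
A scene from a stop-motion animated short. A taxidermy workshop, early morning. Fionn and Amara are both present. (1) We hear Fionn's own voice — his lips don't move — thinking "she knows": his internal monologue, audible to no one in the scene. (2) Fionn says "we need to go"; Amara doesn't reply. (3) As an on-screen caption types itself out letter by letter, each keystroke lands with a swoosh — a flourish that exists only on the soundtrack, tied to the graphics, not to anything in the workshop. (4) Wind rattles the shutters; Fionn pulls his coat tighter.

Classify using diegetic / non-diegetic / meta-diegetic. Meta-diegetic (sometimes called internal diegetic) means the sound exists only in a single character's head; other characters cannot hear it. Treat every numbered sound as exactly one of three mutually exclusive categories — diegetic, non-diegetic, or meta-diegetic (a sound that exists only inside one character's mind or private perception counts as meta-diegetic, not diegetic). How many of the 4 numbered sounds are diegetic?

(1) is meta-diegetic: it's Fionn's unspoken thought, heard only by the audience via his subjectivity.
Sound (2): on-screen dialogue — Fionn speaks and Amara is there to hear, so diegetic.
(3) the caption isn't part of the story world, so neither is the sound tied to it → non-diegetic.
(4) is diegetic: it's the actual ambient sound of the location.
Diegetic: (2), (4) — that's 2.

2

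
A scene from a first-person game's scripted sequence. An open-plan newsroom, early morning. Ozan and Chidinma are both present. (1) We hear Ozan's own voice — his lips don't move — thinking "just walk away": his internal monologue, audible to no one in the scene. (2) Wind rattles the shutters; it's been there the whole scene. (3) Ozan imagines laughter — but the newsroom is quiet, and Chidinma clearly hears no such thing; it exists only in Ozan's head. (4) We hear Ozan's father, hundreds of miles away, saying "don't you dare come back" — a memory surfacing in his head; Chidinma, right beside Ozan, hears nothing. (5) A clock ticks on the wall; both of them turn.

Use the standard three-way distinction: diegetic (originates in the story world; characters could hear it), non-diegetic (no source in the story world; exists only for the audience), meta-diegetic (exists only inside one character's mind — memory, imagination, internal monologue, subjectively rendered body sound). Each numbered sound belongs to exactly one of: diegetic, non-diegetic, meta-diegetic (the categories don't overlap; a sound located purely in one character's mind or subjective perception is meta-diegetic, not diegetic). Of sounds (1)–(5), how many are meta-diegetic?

3

(1) internal monologue — inside Ozan's mind, not spoken into the scene → meta-diegetic.
(2) it's the actual ambient sound of the location → diegetic.
(3) subjective to Ozan: the newsroom is silent and Chidinma hears nothing → meta-diegetic.
(4) is meta-diegetic: it's Ozan's recollection rendered as sound; the other character can't hear it.
(5) the sound comes from a clock physically present in the location → diegetic.
Meta-diegetic: (1), (3), (4) — that's 3.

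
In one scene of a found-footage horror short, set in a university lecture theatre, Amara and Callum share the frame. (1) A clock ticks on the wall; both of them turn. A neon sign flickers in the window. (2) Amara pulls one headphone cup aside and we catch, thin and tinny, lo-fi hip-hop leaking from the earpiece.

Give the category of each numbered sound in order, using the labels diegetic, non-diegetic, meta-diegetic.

(1) is diegetic: the sound comes from a clock physically present in the location.
Sound (2): the earpiece is a real device on Amara's head — source music, so diegetic.

diegetic, diegetic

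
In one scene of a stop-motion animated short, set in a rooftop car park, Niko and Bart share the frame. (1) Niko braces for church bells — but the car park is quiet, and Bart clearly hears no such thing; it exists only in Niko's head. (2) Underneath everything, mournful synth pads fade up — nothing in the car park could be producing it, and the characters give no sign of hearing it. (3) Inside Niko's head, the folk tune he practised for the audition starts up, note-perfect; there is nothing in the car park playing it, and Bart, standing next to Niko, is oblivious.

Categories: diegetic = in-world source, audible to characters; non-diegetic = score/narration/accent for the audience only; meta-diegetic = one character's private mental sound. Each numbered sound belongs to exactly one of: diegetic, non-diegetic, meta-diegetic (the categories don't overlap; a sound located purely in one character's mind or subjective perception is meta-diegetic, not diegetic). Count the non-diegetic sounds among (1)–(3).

(1) subjective to Niko: the car park is silent and Bart hears nothing → meta-diegetic.
(2) is non-diegetic: it has no source in the story world and no character can hear it — it's underscore.
(3) is meta-diegetic: the music is a memory playing inside Niko's mind alone; no real-world source, Bart can't hear it.
Non-diegetic: (2) — that's 1.

1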